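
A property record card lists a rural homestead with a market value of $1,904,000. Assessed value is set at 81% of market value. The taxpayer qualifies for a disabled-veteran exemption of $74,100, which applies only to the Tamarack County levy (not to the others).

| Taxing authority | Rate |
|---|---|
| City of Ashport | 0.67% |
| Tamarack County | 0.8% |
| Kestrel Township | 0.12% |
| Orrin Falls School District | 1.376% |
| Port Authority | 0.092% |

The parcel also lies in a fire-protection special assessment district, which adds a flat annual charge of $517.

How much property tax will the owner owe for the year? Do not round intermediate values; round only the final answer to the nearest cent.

$47,085.90

Assessed value = $1,904,000 × 0.81 = $1,542,240
City of Ashport: $1,542,240 × 0.0067 = $10,333.008
Tamarack County: ($1,542,240 − $74,100) × 0.008 = $1,468,140 × 0.008 = $11,745.12
Kestrel Township: $1,542,240 × 0.0012 = $1,850.688
Orrin Falls School District: $1,542,240 × 0.01376 = $21,221.2224
Port Authority: $1,542,240 × 0.00092 = $1,418.8608
Levies subtotal = $46,568.8992
Total = $46,568.8992 + $517 = $47,085.8992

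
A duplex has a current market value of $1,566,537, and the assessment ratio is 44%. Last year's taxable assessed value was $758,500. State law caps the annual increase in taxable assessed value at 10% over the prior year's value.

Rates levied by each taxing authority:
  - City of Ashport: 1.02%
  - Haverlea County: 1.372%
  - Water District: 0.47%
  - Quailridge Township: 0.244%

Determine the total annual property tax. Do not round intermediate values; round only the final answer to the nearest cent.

Uncapped assessed value = $1,566,537 × 0.44 = $689,276.28
Cap limit = $758,500 × 1.1 = $834,350
Taxable assessed value = min($689,276.28, $834,350) = $689,276.28 (cap does not bind)
City of Ashport: $689,276.28 × 0.0102 = $7,030.618056
Haverlea County: $689,276.28 × 0.01372 = $9,456.8705616
Water District: $689,276.28 × 0.0047 = $3,239.598516
Quailridge Township: $689,276.28 × 0.00244 = $1,681.8341232
Total = $21,408.9212568

$21,408.92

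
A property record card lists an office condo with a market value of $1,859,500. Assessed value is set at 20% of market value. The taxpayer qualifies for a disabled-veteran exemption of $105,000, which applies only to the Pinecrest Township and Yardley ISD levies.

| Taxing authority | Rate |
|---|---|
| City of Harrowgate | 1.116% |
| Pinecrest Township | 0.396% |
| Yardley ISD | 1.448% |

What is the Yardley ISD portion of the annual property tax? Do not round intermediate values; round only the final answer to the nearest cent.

Assessed value = $1,859,500 × 0.2 = $371,900
Yardley ISD taxable value = $371,900 − $105,000 = $266,900
Yardley ISD levy = $266,900 × 0.01448 = $3,864.712

$3,864.71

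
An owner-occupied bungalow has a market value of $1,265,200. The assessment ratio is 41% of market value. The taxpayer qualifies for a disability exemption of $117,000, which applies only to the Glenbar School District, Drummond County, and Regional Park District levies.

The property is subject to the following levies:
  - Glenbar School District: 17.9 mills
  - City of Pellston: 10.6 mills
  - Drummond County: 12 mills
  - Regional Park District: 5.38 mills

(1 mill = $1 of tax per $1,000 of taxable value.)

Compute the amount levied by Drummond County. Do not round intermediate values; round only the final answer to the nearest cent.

$4,820.78

Assessed value = $1,265,200 × 0.41 = $518,732
Drummond County taxable value = $518,732 − $117,000 = $401,732
Drummond County levy = $401,732 × 0.012 = $4,820.784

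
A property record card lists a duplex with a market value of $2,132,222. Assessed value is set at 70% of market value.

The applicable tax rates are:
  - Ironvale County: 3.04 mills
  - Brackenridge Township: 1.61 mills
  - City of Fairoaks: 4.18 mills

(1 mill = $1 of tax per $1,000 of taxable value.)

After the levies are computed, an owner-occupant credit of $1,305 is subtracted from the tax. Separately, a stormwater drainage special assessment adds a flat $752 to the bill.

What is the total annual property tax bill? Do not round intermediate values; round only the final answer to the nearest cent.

$12,626.26

Assessed value = $2,132,222 × 0.7 = $1,492,555.4
Ironvale County: $1,492,555.4 × 0.00304 = $4,537.368416
Brackenridge Township: $1,492,555.4 × 0.00161 = $2,403.014194
City of Fairoaks: $1,492,555.4 × 0.00418 = $6,238.881572
Levies subtotal = $13,179.264182
After credit = $13,179.264182 − $1,305 = $11,874.264182
Total = $11,874.264182 + $752 = $12,626.264182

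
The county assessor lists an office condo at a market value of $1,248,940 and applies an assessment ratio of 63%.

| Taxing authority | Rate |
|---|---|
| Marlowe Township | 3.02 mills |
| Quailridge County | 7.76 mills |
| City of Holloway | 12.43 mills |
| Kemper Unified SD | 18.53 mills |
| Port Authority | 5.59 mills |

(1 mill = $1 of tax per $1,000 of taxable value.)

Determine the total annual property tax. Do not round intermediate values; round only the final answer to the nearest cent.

Assessed value = $1,248,940 × 0.63 = $786,832.2
Marlowe Township: $786,832.2 × 0.00302 = $2,376.233244
Quailridge County: $786,832.2 × 0.00776 = $6,105.817872
City of Holloway: $786,832.2 × 0.01243 = $9,780.324246
Kemper Unified SD: $786,832.2 × 0.01853 = $14,580.000666
Port Authority: $786,832.2 × 0.00559 = $4,398.391998
Total = $2,376.233244 + $6,105.817872 + $9,780.324246 + $14,580.000666 + $4,398.391998 = $37,240.768026

$37,240.77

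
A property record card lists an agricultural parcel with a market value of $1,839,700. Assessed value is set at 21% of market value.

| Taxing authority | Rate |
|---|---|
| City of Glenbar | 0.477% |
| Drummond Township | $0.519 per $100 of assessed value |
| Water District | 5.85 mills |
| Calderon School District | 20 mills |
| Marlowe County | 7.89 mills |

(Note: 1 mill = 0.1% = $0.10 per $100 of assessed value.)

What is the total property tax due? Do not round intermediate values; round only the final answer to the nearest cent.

Assessed value = $1,839,700 × 0.21 = $386,337
City of Glenbar: $386,337 × 0.00477 = $1,842.82749
Drummond Township: $386,337 × 0.00519 = $2,005.08903
Water District: $386,337 × 0.00585 = $2,260.07145
Calderon School District: $386,337 × 0.02 = $7,726.74
Marlowe County: $386,337 × 0.00789 = $3,048.19893
Total = $16,882.9269

$16,882.93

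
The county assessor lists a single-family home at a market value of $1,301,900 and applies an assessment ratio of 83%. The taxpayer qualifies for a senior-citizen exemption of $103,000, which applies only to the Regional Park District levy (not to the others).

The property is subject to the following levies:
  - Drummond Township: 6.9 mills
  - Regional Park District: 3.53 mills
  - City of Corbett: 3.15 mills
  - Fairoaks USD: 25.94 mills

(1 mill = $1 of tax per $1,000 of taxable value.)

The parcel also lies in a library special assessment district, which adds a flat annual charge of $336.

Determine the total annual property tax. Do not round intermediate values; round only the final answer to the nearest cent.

$42,676.81

Assessed value = $1,301,900 × 0.83 = $1,080,577
Drummond Township: $1,080,577 × 0.0069 = $7,455.9813
Regional Park District: ($1,080,577 − $103,000) × 0.00353 = $977,577 × 0.00353 = $3,450.84681
City of Corbett: $1,080,577 × 0.00315 = $3,403.81755
Fairoaks USD: $1,080,577 × 0.02594 = $28,030.16738
Levies subtotal = $42,340.81304
Total = $42,340.81304 + $336 = $42,676.81304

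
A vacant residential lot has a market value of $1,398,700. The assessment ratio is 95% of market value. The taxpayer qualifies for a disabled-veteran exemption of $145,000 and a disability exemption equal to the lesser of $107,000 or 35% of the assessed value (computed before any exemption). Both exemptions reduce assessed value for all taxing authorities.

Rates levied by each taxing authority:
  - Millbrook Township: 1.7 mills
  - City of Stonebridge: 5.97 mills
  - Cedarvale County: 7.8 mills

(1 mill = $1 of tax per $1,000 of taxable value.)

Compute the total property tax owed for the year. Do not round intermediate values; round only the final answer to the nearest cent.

Assessed value = $1,398,700 × 0.95 = $1,328,765
Disability exemption = min($107,000, 35% × $1,328,765) = min($107,000, $465,067.75) = $107,000 (dollar cap binds)
Taxable value = $1,328,765 − $145,000 − $107,000 = $1,076,765
Millbrook Township: $1,076,765 × 0.0017 = $1,830.5005
City of Stonebridge: $1,076,765 × 0.00597 = $6,428.28705
Cedarvale County: $1,076,765 × 0.0078 = $8,398.767
Total = $16,657.55455

$16,657.55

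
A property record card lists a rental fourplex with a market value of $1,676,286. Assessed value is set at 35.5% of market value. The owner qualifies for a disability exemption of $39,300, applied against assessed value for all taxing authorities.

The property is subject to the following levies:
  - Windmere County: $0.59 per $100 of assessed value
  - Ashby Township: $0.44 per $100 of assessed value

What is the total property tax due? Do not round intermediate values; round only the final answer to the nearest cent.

Assessed value = $1,676,286 × 0.355 = $595,081.53
Taxable value = $595,081.53 − $39,300 = $555,781.53
Windmere County: $555,781.53 × 0.0059 = $3,279.111027
Ashby Township: $555,781.53 × 0.0044 = $2,445.438732
Total = $3,279.111027 + $2,445.438732 = $5,724.549759

$5,724.55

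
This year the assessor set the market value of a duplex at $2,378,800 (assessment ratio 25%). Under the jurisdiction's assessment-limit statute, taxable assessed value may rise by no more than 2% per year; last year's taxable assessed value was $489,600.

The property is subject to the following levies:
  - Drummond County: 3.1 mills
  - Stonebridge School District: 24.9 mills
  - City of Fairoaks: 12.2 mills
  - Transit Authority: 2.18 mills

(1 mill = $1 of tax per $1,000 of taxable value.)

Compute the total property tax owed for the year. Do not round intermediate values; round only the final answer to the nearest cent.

Uncapped assessed value = $2,378,800 × 0.25 = $594,700
Cap limit = $489,600 × 1.02 = $499,392
Taxable assessed value = min($594,700, $499,392) = $499,392 (cap binds)
Drummond County: $499,392 × 0.0031 = $1,548.1152
Stonebridge School District: $499,392 × 0.0249 = $12,434.8608
City of Fairoaks: $499,392 × 0.0122 = $6,092.5824
Transit Authority: $499,392 × 0.00218 = $1,088.67456
Total = $21,164.23296

$21,164.23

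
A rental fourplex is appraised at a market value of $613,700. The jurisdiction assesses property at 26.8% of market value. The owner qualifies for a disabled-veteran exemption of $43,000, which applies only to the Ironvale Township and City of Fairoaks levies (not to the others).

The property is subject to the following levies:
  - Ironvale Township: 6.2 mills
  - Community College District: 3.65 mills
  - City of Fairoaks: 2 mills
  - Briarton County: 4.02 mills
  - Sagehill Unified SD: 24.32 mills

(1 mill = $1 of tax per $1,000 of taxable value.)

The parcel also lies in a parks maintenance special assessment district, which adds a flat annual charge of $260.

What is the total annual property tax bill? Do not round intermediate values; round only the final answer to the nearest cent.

$6,517.51

Assessed value = $613,700 × 0.268 = $164,471.6
Ironvale Township: ($164,471.6 − $43,000) × 0.0062 = $121,471.6 × 0.0062 = $753.12392
Community College District: $164,471.6 × 0.00365 = $600.32134
City of Fairoaks: ($164,471.6 − $43,000) × 0.002 = $121,471.6 × 0.002 = $242.9432
Briarton County: $164,471.6 × 0.00402 = $661.175832
Sagehill Unified SD: $164,471.6 × 0.02432 = $3,999.949312
Levies subtotal = $6,257.513604
Total = $6,257.513604 + $260 = $6,517.513604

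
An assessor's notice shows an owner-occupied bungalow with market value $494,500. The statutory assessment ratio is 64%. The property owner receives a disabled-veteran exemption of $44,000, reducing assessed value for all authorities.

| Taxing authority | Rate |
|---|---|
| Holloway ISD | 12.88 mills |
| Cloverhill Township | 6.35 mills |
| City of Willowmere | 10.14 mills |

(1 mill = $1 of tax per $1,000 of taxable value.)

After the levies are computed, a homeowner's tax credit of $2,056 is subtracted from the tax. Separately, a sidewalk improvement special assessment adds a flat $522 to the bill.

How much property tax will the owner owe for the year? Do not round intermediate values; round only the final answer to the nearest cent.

$6,468.74

Assessed value = $494,500 × 0.64 = $316,480
Taxable value = $316,480 − $44,000 = $272,480
Holloway ISD: $272,480 × 0.01288 = $3,509.5424
Cloverhill Township: $272,480 × 0.00635 = $1,730.248
City of Willowmere: $272,480 × 0.01014 = $2,762.9472
Levies subtotal = $8,002.7376
After credit = $8,002.7376 − $2,056 = $5,946.7376
Total = $5,946.7376 + $522 = $6,468.7376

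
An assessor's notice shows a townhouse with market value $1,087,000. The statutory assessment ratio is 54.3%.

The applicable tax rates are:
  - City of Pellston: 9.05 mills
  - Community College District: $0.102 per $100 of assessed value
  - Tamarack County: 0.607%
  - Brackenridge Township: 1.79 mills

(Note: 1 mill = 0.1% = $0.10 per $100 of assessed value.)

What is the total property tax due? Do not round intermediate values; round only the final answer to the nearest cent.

$10,583.02

Assessed value = $1,087,000 × 0.543 = $590,241
City of Pellston: $590,241 × 0.00905 = $5,341.68105
Community College District: $590,241 × 0.00102 = $602.04582
Tamarack County: $590,241 × 0.00607 = $3,582.76287
Brackenridge Township: $590,241 × 0.00179 = $1,056.53139
Total = $10,583.02113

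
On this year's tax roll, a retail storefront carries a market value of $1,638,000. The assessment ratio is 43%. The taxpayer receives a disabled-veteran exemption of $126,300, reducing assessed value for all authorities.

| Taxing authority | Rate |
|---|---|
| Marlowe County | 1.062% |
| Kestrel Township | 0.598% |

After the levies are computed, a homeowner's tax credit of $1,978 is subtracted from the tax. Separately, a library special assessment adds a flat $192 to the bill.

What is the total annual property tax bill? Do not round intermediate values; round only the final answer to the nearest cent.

$7,809.46

Assessed value = $1,638,000 × 0.43 = $704,340
Taxable value = $704,340 − $126,300 = $578,040
Marlowe County: $578,040 × 0.01062 = $6,138.7848
Kestrel Township: $578,040 × 0.00598 = $3,456.6792
Levies subtotal = $9,595.464
After credit = $9,595.464 − $1,978 = $7,617.464
Total = $7,617.464 + $192 = $7,809.464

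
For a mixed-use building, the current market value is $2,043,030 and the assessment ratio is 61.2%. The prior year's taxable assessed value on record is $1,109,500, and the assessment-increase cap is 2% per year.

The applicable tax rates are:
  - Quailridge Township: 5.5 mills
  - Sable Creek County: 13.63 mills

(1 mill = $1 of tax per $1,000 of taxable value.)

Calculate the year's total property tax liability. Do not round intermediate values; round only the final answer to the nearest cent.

$21,649.23

Uncapped assessed value = $2,043,030 × 0.612 = $1,250,334.36
Cap limit = $1,109,500 × 1.02 = $1,131,690
Taxable assessed value = min($1,250,334.36, $1,131,690) = $1,131,690 (cap binds)
Quailridge Township: $1,131,690 × 0.0055 = $6,224.295
Sable Creek County: $1,131,690 × 0.01363 = $15,424.9347
Total = $21,649.2297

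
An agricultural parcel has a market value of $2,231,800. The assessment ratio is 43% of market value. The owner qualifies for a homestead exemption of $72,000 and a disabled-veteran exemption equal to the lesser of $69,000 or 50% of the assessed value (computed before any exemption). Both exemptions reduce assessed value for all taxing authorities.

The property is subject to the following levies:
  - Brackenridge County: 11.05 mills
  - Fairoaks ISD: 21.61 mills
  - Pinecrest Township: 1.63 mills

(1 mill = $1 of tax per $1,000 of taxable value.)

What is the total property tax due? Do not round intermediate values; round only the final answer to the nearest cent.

Assessed value = $2,231,800 × 0.43 = $959,674
Disabled-veteran exemption = min($69,000, 50% × $959,674) = min($69,000, $479,837) = $69,000 (dollar cap binds)
Taxable value = $959,674 − $72,000 − $69,000 = $818,674
Brackenridge County: $818,674 × 0.01105 = $9,046.3477
Fairoaks ISD: $818,674 × 0.02161 = $17,691.54514
Pinecrest Township: $818,674 × 0.00163 = $1,334.43862
Total = $28,072.33146

$28,072.33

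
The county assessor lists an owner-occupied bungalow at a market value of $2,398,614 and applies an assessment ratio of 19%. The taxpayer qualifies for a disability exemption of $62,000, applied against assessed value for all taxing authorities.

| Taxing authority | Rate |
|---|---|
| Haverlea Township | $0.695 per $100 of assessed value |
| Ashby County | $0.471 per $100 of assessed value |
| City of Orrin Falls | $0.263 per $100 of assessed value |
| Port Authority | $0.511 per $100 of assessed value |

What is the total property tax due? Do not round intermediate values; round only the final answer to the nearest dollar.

$7,638

Assessed value = $2,398,614 × 0.19 = $455,736.66
Taxable value = $455,736.66 − $62,000 = $393,736.66
Haverlea Township: $393,736.66 × 0.00695 = $2,736.469787
Ashby County: $393,736.66 × 0.00471 = $1,854.4996686
City of Orrin Falls: $393,736.66 × 0.00263 = $1,035.5274158
Port Authority: $393,736.66 × 0.00511 = $2,011.9943326
Total = $2,736.469787 + $1,854.4996686 + $1,035.5274158 + $2,011.9943326 = $7,638.491204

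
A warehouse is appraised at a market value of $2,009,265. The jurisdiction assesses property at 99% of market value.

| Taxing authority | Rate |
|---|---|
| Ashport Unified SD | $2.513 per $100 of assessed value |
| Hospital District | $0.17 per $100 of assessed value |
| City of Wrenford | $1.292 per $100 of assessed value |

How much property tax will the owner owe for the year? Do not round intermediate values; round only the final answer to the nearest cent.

$79,069.60

Assessed value = $2,009,265 × 0.99 = $1,989,172.35
Ashport Unified SD: $1,989,172.35 × 0.02513 = $49,987.9011555
Hospital District: $1,989,172.35 × 0.0017 = $3,381.592995
City of Wrenford: $1,989,172.35 × 0.01292 = $25,700.106762
Total = $49,987.9011555 + $3,381.592995 + $25,700.106762 = $79,069.6009125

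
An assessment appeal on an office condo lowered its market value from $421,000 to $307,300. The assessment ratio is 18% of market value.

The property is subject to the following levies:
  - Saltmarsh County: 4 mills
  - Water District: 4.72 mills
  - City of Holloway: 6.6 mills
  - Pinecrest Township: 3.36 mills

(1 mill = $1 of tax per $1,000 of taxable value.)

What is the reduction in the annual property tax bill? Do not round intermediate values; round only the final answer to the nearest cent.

$382.30

Old assessed value = $421,000 × 0.18 = $75,780
New assessed value = $307,300 × 0.18 = $55,314
Combined rate = 0.004 + 0.00472 + 0.0066 + 0.00336 = 0.01868
Old tax = $75,780 × 0.01868 = $1,415.5704
New tax = $55,314 × 0.01868 = $1,033.26552
Reduction = $1,415.5704 − $1,033.26552 = $382.30488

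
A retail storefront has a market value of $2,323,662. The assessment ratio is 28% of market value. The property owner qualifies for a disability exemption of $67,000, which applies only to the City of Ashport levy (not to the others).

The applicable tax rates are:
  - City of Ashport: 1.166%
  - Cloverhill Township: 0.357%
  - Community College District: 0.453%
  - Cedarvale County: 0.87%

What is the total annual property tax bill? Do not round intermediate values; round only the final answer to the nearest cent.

Assessed value = $2,323,662 × 0.28 = $650,625.36
City of Ashport: ($650,625.36 − $67,000) × 0.01166 = $583,625.36 × 0.01166 = $6,805.0716976
Cloverhill Township: $650,625.36 × 0.00357 = $2,322.7325352
Community College District: $650,625.36 × 0.00453 = $2,947.3328808
Cedarvale County: $650,625.36 × 0.0087 = $5,660.440632
Total = $17,735.5777456

$17,735.58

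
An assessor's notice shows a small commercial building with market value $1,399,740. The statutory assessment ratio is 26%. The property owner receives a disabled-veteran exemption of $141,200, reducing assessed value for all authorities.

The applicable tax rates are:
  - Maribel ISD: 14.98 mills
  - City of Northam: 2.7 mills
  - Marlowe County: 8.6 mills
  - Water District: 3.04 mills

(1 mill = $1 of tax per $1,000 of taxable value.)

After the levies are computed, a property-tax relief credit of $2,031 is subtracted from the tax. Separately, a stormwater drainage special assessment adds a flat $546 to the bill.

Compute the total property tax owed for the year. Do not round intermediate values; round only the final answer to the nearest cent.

$5,045.51

Assessed value = $1,399,740 × 0.26 = $363,932.4
Taxable value = $363,932.4 − $141,200 = $222,732.4
Maribel ISD: $222,732.4 × 0.01498 = $3,336.531352
City of Northam: $222,732.4 × 0.0027 = $601.37748
Marlowe County: $222,732.4 × 0.0086 = $1,915.49864
Water District: $222,732.4 × 0.00304 = $677.106496
Levies subtotal = $6,530.513968
After credit = $6,530.513968 − $2,031 = $4,499.513968
Total = $4,499.513968 + $546 = $5,045.513968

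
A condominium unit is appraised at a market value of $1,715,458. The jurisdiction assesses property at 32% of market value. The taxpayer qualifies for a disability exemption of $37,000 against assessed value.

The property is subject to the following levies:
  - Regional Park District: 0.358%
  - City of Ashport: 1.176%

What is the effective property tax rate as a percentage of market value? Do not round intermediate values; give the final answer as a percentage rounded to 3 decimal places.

0.458%

Assessed value = $1,715,458 × 0.32 = $548,946.56
Taxable value = $548,946.56 − $37,000 = $511,946.56
Regional Park District: $511,946.56 × 0.00358 = $1,832.7686848
City of Ashport: $511,946.56 × 0.01176 = $6,020.4915456
Total tax = $7,853.2602304
Effective rate = $7,853.2602304 ÷ $1,715,458 = 0.458% of market value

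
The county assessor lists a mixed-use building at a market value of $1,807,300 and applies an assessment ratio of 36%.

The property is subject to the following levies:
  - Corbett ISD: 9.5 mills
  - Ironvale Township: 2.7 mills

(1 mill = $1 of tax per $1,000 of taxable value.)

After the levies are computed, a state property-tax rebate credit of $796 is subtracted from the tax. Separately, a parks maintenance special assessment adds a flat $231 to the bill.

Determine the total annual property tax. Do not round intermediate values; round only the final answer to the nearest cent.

Assessed value = $1,807,300 × 0.36 = $650,628
Corbett ISD: $650,628 × 0.0095 = $6,180.966
Ironvale Township: $650,628 × 0.0027 = $1,756.6956
Levies subtotal = $7,937.6616
After credit = $7,937.6616 − $796 = $7,141.6616
Total = $7,141.6616 + $231 = $7,372.6616

$7,372.66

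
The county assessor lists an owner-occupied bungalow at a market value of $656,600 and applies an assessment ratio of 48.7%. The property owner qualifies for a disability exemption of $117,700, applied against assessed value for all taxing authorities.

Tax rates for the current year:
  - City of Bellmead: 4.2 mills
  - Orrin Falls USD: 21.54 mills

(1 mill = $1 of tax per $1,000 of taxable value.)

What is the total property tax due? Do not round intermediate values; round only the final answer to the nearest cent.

Assessed value = $656,600 × 0.487 = $319,764.2
Taxable value = $319,764.2 − $117,700 = $202,064.2
City of Bellmead: $202,064.2 × 0.0042 = $848.66964
Orrin Falls USD: $202,064.2 × 0.02154 = $4,352.462868
Total = $848.66964 + $4,352.462868 = $5,201.132508

$5,201.13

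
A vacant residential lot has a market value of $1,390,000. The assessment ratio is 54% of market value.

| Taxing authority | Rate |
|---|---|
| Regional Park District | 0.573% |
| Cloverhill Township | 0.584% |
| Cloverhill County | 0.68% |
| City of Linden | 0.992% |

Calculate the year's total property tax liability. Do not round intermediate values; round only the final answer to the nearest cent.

Assessed value = $1,390,000 × 0.54 = $750,600
Regional Park District: $750,600 × 0.00573 = $4,300.938
Cloverhill Township: $750,600 × 0.00584 = $4,383.504
Cloverhill County: $750,600 × 0.0068 = $5,104.08
City of Linden: $750,600 × 0.00992 = $7,445.952
Total = $4,300.938 + $4,383.504 + $5,104.08 + $7,445.952 = $21,234.474

$21,234.47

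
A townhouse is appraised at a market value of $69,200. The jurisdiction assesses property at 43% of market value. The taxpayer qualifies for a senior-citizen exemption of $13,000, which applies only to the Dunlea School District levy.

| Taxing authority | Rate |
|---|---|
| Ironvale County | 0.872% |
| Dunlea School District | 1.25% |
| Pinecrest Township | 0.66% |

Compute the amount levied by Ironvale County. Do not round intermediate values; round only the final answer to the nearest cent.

Assessed value = $69,200 × 0.43 = $29,756
Ironvale County taxable value = $29,756 (exemption does not apply)
Ironvale County levy = $29,756 × 0.00872 = $259.47232

$259.47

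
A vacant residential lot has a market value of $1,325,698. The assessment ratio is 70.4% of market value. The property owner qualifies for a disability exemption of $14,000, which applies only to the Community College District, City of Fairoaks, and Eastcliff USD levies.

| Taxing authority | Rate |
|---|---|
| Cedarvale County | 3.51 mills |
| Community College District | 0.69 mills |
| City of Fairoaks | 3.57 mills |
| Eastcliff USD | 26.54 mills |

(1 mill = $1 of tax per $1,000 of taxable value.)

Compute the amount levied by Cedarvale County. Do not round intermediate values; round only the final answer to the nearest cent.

Assessed value = $1,325,698 × 0.704 = $933,291.392
Cedarvale County taxable value = $933,291.392 (exemption does not apply)
Cedarvale County levy = $933,291.392 × 0.00351 = $3,275.85278592

$3,275.85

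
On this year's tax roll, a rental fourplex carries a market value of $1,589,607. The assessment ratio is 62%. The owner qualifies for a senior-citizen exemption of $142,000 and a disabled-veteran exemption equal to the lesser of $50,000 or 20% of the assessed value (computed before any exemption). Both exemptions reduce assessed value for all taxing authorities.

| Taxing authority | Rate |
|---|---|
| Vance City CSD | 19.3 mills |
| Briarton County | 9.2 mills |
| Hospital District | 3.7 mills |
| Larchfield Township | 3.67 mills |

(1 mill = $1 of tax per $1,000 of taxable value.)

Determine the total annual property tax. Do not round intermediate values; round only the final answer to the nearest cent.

Assessed value = $1,589,607 × 0.62 = $985,556.34
Disabled-veteran exemption = min($50,000, 20% × $985,556.34) = min($50,000, $197,111.268) = $50,000 (dollar cap binds)
Taxable value = $985,556.34 − $142,000 − $50,000 = $793,556.34
Vance City CSD: $793,556.34 × 0.0193 = $15,315.637362
Briarton County: $793,556.34 × 0.0092 = $7,300.718328
Hospital District: $793,556.34 × 0.0037 = $2,936.158458
Larchfield Township: $793,556.34 × 0.00367 = $2,912.3517678
Total = $28,464.8659158

$28,464.87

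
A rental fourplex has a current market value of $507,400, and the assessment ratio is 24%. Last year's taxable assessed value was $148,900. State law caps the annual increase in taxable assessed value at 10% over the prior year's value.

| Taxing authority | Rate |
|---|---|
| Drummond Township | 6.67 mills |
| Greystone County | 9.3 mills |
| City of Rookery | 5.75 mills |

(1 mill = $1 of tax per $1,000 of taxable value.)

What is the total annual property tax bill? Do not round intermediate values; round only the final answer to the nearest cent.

Uncapped assessed value = $507,400 × 0.24 = $121,776
Cap limit = $148,900 × 1.1 = $163,790
Taxable assessed value = min($121,776, $163,790) = $121,776 (cap does not bind)
Drummond Township: $121,776 × 0.00667 = $812.24592
Greystone County: $121,776 × 0.0093 = $1,132.5168
City of Rookery: $121,776 × 0.00575 = $700.212
Total = $2,644.97472

$2,644.97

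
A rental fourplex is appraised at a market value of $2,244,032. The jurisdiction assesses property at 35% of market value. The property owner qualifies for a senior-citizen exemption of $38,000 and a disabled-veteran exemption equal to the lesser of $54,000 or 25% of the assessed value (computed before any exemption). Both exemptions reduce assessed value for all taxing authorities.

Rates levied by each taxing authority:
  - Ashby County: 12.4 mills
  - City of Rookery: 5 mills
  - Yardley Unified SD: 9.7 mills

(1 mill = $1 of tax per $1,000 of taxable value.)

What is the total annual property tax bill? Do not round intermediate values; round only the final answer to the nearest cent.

Assessed value = $2,244,032 × 0.35 = $785,411.2
Disabled-veteran exemption = min($54,000, 25% × $785,411.2) = min($54,000, $196,352.8) = $54,000 (dollar cap binds)
Taxable value = $785,411.2 − $38,000 − $54,000 = $693,411.2
Ashby County: $693,411.2 × 0.0124 = $8,598.29888
City of Rookery: $693,411.2 × 0.005 = $3,467.056
Yardley Unified SD: $693,411.2 × 0.0097 = $6,726.08864
Total = $18,791.44352

$18,791.44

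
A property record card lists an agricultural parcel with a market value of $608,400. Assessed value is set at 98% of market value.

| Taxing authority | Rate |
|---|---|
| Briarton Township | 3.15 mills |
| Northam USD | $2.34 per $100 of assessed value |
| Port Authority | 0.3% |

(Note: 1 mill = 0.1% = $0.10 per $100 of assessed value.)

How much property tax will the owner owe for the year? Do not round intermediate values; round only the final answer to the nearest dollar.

Assessed value = $608,400 × 0.98 = $596,232
Briarton Township: $596,232 × 0.00315 = $1,878.1308
Northam USD: $596,232 × 0.0234 = $13,951.8288
Port Authority: $596,232 × 0.003 = $1,788.696
Total = $17,618.6556

$17,619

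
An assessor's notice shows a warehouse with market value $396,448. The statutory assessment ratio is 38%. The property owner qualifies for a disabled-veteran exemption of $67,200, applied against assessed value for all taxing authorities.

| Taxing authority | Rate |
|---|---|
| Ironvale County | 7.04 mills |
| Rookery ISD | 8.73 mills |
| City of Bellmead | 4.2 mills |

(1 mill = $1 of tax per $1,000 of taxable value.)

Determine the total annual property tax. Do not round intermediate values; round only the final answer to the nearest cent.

Assessed value = $396,448 × 0.38 = $150,650.24
Taxable value = $150,650.24 − $67,200 = $83,450.24
Ironvale County: $83,450.24 × 0.00704 = $587.4896896
Rookery ISD: $83,450.24 × 0.00873 = $728.5205952
City of Bellmead: $83,450.24 × 0.0042 = $350.491008
Total = $587.4896896 + $728.5205952 + $350.491008 = $1,666.5012928

$1,666.50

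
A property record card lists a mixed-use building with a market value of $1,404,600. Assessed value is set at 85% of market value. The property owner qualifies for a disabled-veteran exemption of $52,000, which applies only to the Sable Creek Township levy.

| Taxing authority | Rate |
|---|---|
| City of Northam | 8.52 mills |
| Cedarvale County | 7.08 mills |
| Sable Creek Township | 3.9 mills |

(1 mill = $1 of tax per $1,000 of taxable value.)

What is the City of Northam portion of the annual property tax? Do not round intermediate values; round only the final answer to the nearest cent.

Assessed value = $1,404,600 × 0.85 = $1,193,910
City of Northam taxable value = $1,193,910 (exemption does not apply)
City of Northam levy = $1,193,910 × 0.00852 = $10,172.1132

$10,172.11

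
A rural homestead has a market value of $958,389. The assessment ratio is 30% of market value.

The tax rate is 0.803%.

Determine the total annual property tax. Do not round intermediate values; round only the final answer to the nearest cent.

Assessed value = $958,389 × 0.3 = $287,516.7
Tax = $287,516.7 × 0.00803 = $2,308.759101

$2,308.76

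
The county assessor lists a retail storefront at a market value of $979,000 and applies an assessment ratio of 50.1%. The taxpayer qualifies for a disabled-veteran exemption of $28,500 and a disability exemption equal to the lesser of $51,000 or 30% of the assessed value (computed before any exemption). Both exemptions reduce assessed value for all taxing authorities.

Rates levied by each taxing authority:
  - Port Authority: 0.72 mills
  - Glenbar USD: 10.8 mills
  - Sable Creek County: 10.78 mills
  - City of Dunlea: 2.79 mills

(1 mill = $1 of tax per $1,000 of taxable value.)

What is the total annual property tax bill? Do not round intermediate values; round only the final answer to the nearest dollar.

Assessed value = $979,000 × 0.501 = $490,479
Disability exemption = min($51,000, 30% × $490,479) = min($51,000, $147,143.7) = $51,000 (dollar cap binds)
Taxable value = $490,479 − $28,500 − $51,000 = $410,979
Port Authority: $410,979 × 0.00072 = $295.90488
Glenbar USD: $410,979 × 0.0108 = $4,438.5732
Sable Creek County: $410,979 × 0.01078 = $4,430.35362
City of Dunlea: $410,979 × 0.00279 = $1,146.63141
Total = $10,311.46311

$10,311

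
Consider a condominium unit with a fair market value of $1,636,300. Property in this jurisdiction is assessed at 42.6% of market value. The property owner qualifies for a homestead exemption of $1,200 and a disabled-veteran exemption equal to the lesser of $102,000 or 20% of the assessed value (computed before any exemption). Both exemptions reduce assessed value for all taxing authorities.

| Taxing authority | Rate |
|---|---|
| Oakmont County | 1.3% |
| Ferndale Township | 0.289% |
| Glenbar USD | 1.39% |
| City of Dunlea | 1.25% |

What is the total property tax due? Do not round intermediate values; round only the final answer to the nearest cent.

$25,114.50

Assessed value = $1,636,300 × 0.426 = $697,063.8
Disabled-veteran exemption = min($102,000, 20% × $697,063.8) = min($102,000, $139,412.76) = $102,000 (dollar cap binds)
Taxable value = $697,063.8 − $1,200 − $102,000 = $593,863.8
Oakmont County: $593,863.8 × 0.013 = $7,720.2294
Ferndale Township: $593,863.8 × 0.00289 = $1,716.266382
Glenbar USD: $593,863.8 × 0.0139 = $8,254.70682
City of Dunlea: $593,863.8 × 0.0125 = $7,423.2975
Total = $25,114.500102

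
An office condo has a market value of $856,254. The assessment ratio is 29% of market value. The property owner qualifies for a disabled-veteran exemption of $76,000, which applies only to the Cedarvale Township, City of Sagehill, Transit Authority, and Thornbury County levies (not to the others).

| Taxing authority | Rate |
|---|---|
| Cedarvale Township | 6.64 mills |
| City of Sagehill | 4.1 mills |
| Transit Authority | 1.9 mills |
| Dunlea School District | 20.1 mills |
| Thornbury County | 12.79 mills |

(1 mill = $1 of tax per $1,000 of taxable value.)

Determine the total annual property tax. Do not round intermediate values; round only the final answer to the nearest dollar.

Assessed value = $856,254 × 0.29 = $248,313.66
Cedarvale Township: ($248,313.66 − $76,000) × 0.00664 = $172,313.66 × 0.00664 = $1,144.1627024
City of Sagehill: ($248,313.66 − $76,000) × 0.0041 = $172,313.66 × 0.0041 = $706.486006
Transit Authority: ($248,313.66 − $76,000) × 0.0019 = $172,313.66 × 0.0019 = $327.395954
Dunlea School District: $248,313.66 × 0.0201 = $4,991.104566
Thornbury County: ($248,313.66 − $76,000) × 0.01279 = $172,313.66 × 0.01279 = $2,203.8917114
Total = $9,373.0409398

$9,373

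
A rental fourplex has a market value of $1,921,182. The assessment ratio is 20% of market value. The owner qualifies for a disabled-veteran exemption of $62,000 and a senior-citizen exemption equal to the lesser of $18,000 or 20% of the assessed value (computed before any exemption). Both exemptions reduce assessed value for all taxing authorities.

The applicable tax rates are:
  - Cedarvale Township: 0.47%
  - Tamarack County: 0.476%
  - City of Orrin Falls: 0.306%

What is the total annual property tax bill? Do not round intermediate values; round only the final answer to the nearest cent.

$3,809.04

Assessed value = $1,921,182 × 0.2 = $384,236.4
Senior-citizen exemption = min($18,000, 20% × $384,236.4) = min($18,000, $76,847.28) = $18,000 (dollar cap binds)
Taxable value = $384,236.4 − $62,000 − $18,000 = $304,236.4
Cedarvale Township: $304,236.4 × 0.0047 = $1,429.91108
Tamarack County: $304,236.4 × 0.00476 = $1,448.165264
City of Orrin Falls: $304,236.4 × 0.00306 = $930.963384
Total = $3,809.039728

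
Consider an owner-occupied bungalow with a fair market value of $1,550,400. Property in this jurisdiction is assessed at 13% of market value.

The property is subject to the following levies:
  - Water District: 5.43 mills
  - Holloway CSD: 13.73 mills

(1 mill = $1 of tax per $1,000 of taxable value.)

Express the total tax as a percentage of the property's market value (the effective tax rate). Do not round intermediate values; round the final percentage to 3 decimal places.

0.249%

Assessed value = $1,550,400 × 0.13 = $201,552
Water District: $201,552 × 0.00543 = $1,094.42736
Holloway CSD: $201,552 × 0.01373 = $2,767.30896
Total tax = $3,861.73632
Effective rate = $3,861.73632 ÷ $1,550,400 = 0.249% of market value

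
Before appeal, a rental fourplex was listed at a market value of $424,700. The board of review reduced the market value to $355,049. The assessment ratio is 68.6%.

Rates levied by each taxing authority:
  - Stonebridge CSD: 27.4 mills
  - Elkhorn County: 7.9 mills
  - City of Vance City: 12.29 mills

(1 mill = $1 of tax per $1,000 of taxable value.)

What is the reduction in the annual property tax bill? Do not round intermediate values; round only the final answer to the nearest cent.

$2,273.88

Old assessed value = $424,700 × 0.686 = $291,344.2
New assessed value = $355,049 × 0.686 = $243,563.614
Combined rate = 0.0274 + 0.0079 + 0.01229 = 0.04759
Old tax = $291,344.2 × 0.04759 = $13,865.070478
New tax = $243,563.614 × 0.04759 = $11,591.19239026
Reduction = $13,865.070478 − $11,591.19239026 = $2,273.87808774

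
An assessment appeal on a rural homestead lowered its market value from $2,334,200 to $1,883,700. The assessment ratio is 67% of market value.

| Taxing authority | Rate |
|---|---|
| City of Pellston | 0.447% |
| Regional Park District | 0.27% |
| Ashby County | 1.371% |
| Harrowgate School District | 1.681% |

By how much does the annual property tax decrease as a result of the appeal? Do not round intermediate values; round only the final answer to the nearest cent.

$11,376.16

Old assessed value = $2,334,200 × 0.67 = $1,563,914
New assessed value = $1,883,700 × 0.67 = $1,262,079
Combined rate = 0.00447 + 0.0027 + 0.01371 + 0.01681 = 0.03769
Old tax = $1,563,914 × 0.03769 = $58,943.91866
New tax = $1,262,079 × 0.03769 = $47,567.75751
Reduction = $58,943.91866 − $47,567.75751 = $11,376.16115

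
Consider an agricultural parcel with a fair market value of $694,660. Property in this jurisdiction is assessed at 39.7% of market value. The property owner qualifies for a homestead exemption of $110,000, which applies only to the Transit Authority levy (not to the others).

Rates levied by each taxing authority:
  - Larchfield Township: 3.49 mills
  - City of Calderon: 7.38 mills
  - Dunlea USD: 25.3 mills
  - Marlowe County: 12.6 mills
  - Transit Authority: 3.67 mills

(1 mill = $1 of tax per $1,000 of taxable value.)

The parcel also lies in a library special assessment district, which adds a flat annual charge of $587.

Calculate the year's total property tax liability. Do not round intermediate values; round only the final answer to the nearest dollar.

Assessed value = $694,660 × 0.397 = $275,780.02
Larchfield Township: $275,780.02 × 0.00349 = $962.4722698
City of Calderon: $275,780.02 × 0.00738 = $2,035.2565476
Dunlea USD: $275,780.02 × 0.0253 = $6,977.234506
Marlowe County: $275,780.02 × 0.0126 = $3,474.828252
Transit Authority: ($275,780.02 − $110,000) × 0.00367 = $165,780.02 × 0.00367 = $608.4126734
Levies subtotal = $14,058.2042488
Total = $14,058.2042488 + $587 = $14,645.2042488

$14,645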